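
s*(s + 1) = s^2 + s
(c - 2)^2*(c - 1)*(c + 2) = c^4 - 3*c^3 - 2*c^2 + 12*c - 8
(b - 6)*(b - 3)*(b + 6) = b^3 - 3*b^2 - 36*b + 108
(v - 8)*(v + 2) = v^2 - 6*v - 16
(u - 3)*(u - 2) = u^2 - 5*u + 6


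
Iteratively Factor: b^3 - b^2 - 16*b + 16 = (b - 4)*(b^2 + 3*b - 4) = (b - 4)*(b - 1)*(b + 4)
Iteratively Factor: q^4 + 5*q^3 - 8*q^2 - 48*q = (q + 4)*(q^3 + q^2 - 12*q) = q*(q + 4)*(q^2 + q - 12) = q*(q - 3)*(q + 4)*(q + 4)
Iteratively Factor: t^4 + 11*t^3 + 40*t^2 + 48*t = (t)*(t^3 + 11*t^2 + 40*t + 48) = t*(t + 4)*(t^2 + 7*t + 12) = t*(t + 3)*(t + 4)*(t + 4)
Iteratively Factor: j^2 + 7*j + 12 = (j + 4)*(j + 3)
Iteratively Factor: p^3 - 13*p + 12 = (p - 1)*(p^2 + p - 12) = (p - 3)*(p - 1)*(p + 4)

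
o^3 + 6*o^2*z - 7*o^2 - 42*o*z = o*(o - 7)*(o + 6*z)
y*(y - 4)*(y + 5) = y^3 + y^2 - 20*y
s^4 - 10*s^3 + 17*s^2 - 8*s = s*(s - 8)*(s - 1)^2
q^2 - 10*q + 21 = (q - 7)*(q - 3)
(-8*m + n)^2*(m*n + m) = 64*m^3*n + 64*m^3 - 16*m^2*n^2 - 16*m^2*n + m*n^3 + m*n^2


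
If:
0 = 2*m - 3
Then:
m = 3/2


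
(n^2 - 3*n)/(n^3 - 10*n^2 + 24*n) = (n - 3)/(n^2 - 10*n + 24)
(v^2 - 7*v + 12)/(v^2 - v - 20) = (-v^2 + 7*v - 12)/(-v^2 + v + 20)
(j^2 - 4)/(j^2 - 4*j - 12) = (j - 2)/(j - 6)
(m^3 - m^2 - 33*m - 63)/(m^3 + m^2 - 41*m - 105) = (m + 3)/(m + 5)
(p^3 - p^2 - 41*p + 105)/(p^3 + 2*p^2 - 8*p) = (p^3 - p^2 - 41*p + 105)/(p*(p^2 + 2*p - 8))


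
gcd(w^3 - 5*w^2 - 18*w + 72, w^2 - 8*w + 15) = w - 3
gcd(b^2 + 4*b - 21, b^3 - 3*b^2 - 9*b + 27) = b - 3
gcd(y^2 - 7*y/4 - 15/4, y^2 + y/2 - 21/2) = y - 3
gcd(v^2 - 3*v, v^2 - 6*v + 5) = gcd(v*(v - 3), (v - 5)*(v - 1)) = 1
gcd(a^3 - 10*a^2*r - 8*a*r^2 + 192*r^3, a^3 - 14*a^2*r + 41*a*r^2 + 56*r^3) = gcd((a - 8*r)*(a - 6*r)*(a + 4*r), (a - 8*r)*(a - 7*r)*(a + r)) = -a + 8*r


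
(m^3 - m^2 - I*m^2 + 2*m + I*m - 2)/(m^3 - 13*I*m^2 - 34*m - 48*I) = (m^2 - m*(1 + 2*I) + 2*I)/(m^2 - 14*I*m - 48)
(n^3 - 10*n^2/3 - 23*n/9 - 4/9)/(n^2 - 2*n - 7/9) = (3*n^2 - 11*n - 4)/(3*n - 7)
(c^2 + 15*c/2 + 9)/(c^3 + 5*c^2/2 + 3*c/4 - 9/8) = 4*(c + 6)/(4*c^2 + 4*c - 3)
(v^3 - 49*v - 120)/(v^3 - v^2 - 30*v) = (v^2 - 5*v - 24)/(v*(v - 6))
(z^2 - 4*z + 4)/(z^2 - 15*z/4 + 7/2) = 4*(z - 2)/(4*z - 7)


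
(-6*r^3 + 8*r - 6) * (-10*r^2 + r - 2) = 60*r^5 - 6*r^4 - 68*r^3 + 68*r^2 - 22*r + 12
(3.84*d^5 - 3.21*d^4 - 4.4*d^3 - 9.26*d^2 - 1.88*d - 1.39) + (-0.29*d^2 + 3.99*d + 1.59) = 3.84*d^5 - 3.21*d^4 - 4.4*d^3 - 9.55*d^2 + 2.11*d + 0.2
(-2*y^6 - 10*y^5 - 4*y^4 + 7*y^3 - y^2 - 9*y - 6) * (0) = 0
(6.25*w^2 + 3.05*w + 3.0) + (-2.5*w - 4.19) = 6.25*w^2 + 0.55*w - 1.19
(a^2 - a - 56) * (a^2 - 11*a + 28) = a^4 - 12*a^3 - 17*a^2 + 588*a - 1568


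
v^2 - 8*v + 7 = (v - 7)*(v - 1)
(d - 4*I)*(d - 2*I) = d^2 - 6*I*d - 8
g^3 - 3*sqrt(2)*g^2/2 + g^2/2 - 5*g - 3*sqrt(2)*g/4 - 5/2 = (g + 1/2)*(g - 5*sqrt(2)/2)*(g + sqrt(2))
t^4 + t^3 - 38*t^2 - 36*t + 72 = (t - 6)*(t - 1)*(t + 2)*(t + 6)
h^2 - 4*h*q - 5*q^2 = (h - 5*q)*(h + q)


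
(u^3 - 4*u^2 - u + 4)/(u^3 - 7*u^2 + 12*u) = (u^2 - 1)/(u*(u - 3))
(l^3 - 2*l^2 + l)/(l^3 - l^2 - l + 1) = l/(l + 1)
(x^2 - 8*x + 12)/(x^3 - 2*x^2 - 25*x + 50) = (x - 6)/(x^2 - 25)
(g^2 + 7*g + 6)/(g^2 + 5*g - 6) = (g + 1)/(g - 1)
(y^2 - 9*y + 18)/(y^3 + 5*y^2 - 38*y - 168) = (y - 3)/(y^2 + 11*y + 28)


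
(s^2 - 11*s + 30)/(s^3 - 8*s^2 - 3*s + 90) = 1/(s + 3)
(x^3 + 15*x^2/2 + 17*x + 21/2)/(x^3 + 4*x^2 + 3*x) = (x + 7/2)/x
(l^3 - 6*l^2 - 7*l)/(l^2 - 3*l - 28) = l*(l + 1)/(l + 4)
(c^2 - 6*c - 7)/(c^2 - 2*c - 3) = (c - 7)/(c - 3)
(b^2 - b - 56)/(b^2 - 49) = (b - 8)/(b - 7)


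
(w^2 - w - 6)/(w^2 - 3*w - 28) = (-w^2 + w + 6)/(-w^2 + 3*w + 28)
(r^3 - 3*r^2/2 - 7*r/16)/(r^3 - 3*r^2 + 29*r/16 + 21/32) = 2*r/(2*r - 3)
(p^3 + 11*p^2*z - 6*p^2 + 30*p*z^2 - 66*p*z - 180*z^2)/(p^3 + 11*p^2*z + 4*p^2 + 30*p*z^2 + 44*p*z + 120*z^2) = (p - 6)/(p + 4)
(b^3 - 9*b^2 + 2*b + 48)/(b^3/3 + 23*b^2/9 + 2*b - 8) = 9*(b^3 - 9*b^2 + 2*b + 48)/(3*b^3 + 23*b^2 + 18*b - 72)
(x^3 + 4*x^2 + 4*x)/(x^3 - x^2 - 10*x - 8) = x*(x + 2)/(x^2 - 3*x - 4)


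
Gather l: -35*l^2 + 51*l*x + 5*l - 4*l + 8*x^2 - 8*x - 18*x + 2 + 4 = -35*l^2 + l*(51*x + 1) + 8*x^2 - 26*x + 6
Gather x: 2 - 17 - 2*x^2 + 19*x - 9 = -2*x^2 + 19*x - 24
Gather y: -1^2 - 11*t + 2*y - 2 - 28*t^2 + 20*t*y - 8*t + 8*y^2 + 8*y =-28*t^2 - 19*t + 8*y^2 + y*(20*t + 10) - 3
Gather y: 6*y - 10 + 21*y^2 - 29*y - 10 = 21*y^2 - 23*y - 20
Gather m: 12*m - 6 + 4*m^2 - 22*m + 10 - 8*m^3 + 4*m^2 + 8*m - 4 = -8*m^3 + 8*m^2 - 2*m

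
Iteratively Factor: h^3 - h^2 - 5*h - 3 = (h - 3)*(h^2 + 2*h + 1) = (h - 3)*(h + 1)*(h + 1)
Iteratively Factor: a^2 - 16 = (a + 4)*(a - 4)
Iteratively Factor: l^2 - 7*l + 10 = (l - 2)*(l - 5)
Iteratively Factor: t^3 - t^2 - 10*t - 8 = (t + 2)*(t^2 - 3*t - 4) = (t + 1)*(t + 2)*(t - 4)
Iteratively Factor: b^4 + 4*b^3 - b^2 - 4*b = (b + 1)*(b^3 + 3*b^2 - 4*b) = (b - 1)*(b + 1)*(b^2 + 4*b) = (b - 1)*(b + 1)*(b + 4)*(b)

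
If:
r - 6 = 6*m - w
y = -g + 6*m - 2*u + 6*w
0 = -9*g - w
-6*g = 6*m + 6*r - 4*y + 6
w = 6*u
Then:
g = -3*y/424 - 21/212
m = 67*y/636 - 91/106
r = 241*y/424 - 9/212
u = 9*y/848 + 63/424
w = 27*y/424 + 189/212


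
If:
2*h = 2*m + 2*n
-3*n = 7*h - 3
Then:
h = 3/7 - 3*n/7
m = 3/7 - 10*n/7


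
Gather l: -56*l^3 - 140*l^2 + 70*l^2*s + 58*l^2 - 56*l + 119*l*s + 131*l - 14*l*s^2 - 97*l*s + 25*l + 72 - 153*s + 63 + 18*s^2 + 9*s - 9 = -56*l^3 + l^2*(70*s - 82) + l*(-14*s^2 + 22*s + 100) + 18*s^2 - 144*s + 126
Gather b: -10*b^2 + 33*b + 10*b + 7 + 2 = -10*b^2 + 43*b + 9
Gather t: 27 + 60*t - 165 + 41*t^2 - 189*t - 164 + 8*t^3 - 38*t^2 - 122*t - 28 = 8*t^3 + 3*t^2 - 251*t - 330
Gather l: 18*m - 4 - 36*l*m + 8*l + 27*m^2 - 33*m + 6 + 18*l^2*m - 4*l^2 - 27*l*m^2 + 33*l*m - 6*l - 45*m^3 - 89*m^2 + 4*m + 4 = l^2*(18*m - 4) + l*(-27*m^2 - 3*m + 2) - 45*m^3 - 62*m^2 - 11*m + 6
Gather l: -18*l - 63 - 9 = -18*l - 72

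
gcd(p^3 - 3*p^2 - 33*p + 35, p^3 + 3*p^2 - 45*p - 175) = p^2 - 2*p - 35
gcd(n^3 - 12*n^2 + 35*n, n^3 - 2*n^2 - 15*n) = n^2 - 5*n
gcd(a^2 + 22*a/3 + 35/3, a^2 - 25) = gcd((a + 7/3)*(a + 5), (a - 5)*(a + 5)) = a + 5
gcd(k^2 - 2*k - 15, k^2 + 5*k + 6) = k + 3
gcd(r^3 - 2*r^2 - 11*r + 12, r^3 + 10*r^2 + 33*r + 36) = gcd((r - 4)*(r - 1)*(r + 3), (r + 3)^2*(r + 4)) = r + 3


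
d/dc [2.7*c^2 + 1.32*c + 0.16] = 5.4*c + 1.32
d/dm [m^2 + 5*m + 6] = 2*m + 5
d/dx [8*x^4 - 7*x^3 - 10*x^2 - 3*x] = 32*x^3 - 21*x^2 - 20*x - 3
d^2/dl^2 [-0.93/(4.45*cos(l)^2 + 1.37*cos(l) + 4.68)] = (73.6653*(1 - cos(l)^2)^2 + 17.009235*cos(l)^3 - 38.894553*cos(l)^2 - 39.981258*cos(l) - 38.419974)/(4.45*cos(l)^2 + 1.37*cos(l) + 4.68)^3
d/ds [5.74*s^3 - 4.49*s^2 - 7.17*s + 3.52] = 17.22*s^2 - 8.98*s - 7.17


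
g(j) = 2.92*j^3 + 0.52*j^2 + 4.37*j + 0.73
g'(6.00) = 325.97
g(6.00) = 676.39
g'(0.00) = 4.37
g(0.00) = 0.73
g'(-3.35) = 99.20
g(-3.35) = -117.85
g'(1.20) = 18.23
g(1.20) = 11.77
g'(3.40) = 109.17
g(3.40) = 136.37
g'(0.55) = 7.59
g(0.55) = 3.78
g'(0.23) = 5.07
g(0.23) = 1.80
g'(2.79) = 75.46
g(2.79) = 80.39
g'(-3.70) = 120.45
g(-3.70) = -156.23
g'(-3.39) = 101.52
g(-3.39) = -121.87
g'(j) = 8.76*j^2 + 1.04*j + 4.37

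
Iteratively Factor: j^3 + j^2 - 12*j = (j + 4)*(j^2 - 3*j) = j*(j + 4)*(j - 3)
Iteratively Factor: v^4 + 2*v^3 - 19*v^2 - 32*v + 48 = (v + 4)*(v^3 - 2*v^2 - 11*v + 12) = (v + 3)*(v + 4)*(v^2 - 5*v + 4) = (v - 1)*(v + 3)*(v + 4)*(v - 4)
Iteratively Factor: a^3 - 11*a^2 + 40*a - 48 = (a - 3)*(a^2 - 8*a + 16) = (a - 4)*(a - 3)*(a - 4)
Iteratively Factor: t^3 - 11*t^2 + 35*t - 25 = (t - 5)*(t^2 - 6*t + 5) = (t - 5)*(t - 1)*(t - 5)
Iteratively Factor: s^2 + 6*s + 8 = (s + 4)*(s + 2)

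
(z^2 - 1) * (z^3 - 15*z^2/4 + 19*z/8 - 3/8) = z^5 - 15*z^4/4 + 11*z^3/8 + 27*z^2/8 - 19*z/8 + 3/8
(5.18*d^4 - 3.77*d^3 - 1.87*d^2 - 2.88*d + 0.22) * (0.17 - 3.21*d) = -16.6278*d^5 + 12.9823*d^4 + 5.3618*d^3 + 8.9269*d^2 - 1.1958*d + 0.0374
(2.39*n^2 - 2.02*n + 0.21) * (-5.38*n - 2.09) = -12.8582*n^3 + 5.8725*n^2 + 3.092*n - 0.4389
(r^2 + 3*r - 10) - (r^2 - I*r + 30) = 3*r + I*r - 40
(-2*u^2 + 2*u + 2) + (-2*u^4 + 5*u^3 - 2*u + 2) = -2*u^4 + 5*u^3 - 2*u^2 + 4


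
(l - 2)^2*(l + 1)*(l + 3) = l^4 - 9*l^2 + 4*l + 12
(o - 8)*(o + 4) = o^2 - 4*o - 32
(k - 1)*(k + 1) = k^2 - 1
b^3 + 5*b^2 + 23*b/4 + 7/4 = (b + 1/2)*(b + 1)*(b + 7/2)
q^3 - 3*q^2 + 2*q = q*(q - 2)*(q - 1)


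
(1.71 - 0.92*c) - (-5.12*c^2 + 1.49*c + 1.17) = 5.12*c^2 - 2.41*c + 0.54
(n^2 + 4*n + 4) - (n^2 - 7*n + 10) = 11*n - 6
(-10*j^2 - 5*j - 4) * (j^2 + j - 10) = -10*j^4 - 15*j^3 + 91*j^2 + 46*j + 40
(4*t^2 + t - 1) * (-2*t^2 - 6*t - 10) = -8*t^4 - 26*t^3 - 44*t^2 - 4*t + 10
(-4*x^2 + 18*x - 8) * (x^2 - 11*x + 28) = -4*x^4 + 62*x^3 - 318*x^2 + 592*x - 224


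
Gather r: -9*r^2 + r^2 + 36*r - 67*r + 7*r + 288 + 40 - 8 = -8*r^2 - 24*r + 320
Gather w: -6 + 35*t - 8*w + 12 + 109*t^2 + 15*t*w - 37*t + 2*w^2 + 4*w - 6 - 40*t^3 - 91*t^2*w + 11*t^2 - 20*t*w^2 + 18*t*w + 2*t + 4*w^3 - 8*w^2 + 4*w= -40*t^3 + 120*t^2 + 4*w^3 + w^2*(-20*t - 6) + w*(-91*t^2 + 33*t)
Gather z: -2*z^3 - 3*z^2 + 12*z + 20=-2*z^3 - 3*z^2 + 12*z + 20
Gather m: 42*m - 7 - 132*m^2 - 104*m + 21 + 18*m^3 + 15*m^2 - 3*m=18*m^3 - 117*m^2 - 65*m + 14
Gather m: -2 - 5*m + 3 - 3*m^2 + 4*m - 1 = -3*m^2 - m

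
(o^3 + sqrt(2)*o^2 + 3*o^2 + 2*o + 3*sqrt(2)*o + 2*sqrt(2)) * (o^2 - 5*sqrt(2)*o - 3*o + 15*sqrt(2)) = o^5 - 4*sqrt(2)*o^4 - 17*o^3 - 6*o^2 + 28*sqrt(2)*o^2 + 24*sqrt(2)*o + 70*o + 60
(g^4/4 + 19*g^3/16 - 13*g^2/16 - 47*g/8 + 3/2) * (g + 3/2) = g^5/4 + 25*g^4/16 + 31*g^3/32 - 227*g^2/32 - 117*g/16 + 9/4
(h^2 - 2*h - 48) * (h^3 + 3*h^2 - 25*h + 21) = h^5 + h^4 - 79*h^3 - 73*h^2 + 1158*h - 1008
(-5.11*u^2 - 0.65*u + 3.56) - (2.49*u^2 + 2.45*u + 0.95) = -7.6*u^2 - 3.1*u + 2.61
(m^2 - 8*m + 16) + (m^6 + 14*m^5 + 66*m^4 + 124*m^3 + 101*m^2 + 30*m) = m^6 + 14*m^5 + 66*m^4 + 124*m^3 + 102*m^2 + 22*m + 16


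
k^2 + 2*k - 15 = (k - 3)*(k + 5)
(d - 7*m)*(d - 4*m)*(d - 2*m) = d^3 - 13*d^2*m + 50*d*m^2 - 56*m^3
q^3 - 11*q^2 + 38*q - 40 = (q - 5)*(q - 4)*(q - 2)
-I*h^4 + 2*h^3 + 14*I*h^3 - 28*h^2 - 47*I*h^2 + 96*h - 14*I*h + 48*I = (h - 8)*(h - 6)*(h + I)*(-I*h + 1)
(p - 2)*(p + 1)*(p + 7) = p^3 + 6*p^2 - 9*p - 14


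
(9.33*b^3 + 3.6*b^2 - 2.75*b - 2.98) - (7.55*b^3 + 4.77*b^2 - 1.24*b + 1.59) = 1.78*b^3 - 1.17*b^2 - 1.51*b - 4.57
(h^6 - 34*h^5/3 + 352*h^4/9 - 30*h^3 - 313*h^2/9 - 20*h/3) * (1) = h^6 - 34*h^5/3 + 352*h^4/9 - 30*h^3 - 313*h^2/9 - 20*h/3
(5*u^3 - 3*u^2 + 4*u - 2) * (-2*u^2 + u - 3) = -10*u^5 + 11*u^4 - 26*u^3 + 17*u^2 - 14*u + 6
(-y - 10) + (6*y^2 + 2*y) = 6*y^2 + y - 10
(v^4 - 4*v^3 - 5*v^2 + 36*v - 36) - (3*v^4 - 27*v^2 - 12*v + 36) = -2*v^4 - 4*v^3 + 22*v^2 + 48*v - 72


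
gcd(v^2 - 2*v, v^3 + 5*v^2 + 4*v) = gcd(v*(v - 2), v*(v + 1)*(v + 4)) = v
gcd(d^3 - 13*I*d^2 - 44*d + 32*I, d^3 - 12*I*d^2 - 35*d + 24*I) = d^2 - 9*I*d - 8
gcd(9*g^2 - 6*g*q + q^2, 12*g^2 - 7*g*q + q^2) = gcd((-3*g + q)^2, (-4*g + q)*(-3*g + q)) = -3*g + q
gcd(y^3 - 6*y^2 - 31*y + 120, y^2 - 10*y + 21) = y - 3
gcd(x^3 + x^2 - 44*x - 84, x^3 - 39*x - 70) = x^2 - 5*x - 14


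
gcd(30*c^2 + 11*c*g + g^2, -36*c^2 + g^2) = 6*c + g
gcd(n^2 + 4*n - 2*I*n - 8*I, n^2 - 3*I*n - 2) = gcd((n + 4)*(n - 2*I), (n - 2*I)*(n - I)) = n - 2*I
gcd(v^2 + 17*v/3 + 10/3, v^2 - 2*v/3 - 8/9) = v + 2/3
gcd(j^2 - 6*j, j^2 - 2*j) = j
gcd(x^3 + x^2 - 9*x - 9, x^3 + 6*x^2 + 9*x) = x + 3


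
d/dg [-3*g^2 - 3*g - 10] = -6*g - 3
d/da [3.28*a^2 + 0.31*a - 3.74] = 6.56*a + 0.31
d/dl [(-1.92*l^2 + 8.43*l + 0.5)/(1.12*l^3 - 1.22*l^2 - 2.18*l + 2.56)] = (2.1504*l^4 - 18.8832*l^3 + 12.7902*l^2 - 8.6104*l + 22.6708)/(1.2544*l^6 - 2.7328*l^5 - 3.3948*l^4 + 11.0536*l^3 - 1.494*l^2 - 11.1616*l + 6.5536)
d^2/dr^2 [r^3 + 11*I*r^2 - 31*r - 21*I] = 6*r + 22*I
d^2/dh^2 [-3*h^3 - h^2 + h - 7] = -18*h - 2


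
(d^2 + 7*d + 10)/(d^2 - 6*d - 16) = (d + 5)/(d - 8)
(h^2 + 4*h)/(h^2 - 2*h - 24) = h/(h - 6)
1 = 1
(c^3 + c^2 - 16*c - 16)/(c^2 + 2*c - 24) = (c^2 + 5*c + 4)/(c + 6)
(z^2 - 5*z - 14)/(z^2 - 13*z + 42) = (z + 2)/(z - 6)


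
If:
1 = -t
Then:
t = -1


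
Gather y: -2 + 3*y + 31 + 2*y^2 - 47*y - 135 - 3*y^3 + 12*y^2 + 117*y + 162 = -3*y^3 + 14*y^2 + 73*y + 56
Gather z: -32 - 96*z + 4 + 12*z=-84*z - 28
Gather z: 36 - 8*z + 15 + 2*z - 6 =45 - 6*z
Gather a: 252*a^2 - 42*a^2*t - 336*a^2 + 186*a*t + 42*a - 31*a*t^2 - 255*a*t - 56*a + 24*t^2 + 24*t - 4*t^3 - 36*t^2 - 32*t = a^2*(-42*t - 84) + a*(-31*t^2 - 69*t - 14) - 4*t^3 - 12*t^2 - 8*t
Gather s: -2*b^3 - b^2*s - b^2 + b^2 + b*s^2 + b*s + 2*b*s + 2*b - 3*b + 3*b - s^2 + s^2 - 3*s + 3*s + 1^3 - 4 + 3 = -2*b^3 + b*s^2 + 2*b + s*(-b^2 + 3*b)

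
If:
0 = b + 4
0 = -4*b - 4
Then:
No Solution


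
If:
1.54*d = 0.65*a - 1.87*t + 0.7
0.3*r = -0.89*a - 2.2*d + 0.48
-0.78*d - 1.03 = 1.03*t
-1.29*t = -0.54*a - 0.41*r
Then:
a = -3.55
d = 2.14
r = -3.58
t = -2.62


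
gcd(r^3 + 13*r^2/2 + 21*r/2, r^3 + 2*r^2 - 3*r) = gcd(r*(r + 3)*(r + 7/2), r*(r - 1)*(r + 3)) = r^2 + 3*r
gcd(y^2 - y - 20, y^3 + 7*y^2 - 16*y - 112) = y + 4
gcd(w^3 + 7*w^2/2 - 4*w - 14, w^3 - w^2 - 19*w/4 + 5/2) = w + 2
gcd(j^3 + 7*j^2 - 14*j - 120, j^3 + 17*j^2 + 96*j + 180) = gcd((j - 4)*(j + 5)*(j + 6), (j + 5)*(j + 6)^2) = j^2 + 11*j + 30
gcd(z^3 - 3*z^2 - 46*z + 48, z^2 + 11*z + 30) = z + 6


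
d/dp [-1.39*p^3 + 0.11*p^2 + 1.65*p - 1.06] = -4.17*p^2 + 0.22*p + 1.65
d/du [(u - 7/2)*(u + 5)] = 2*u + 3/2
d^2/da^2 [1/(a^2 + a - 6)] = 2*(-a^2 - a + (2*a + 1)^2 + 6)/(a^2 + a - 6)^3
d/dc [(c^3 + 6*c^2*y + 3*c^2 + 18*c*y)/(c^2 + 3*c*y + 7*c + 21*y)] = (-c*(2*c + 3*y + 7)*(c^2 + 6*c*y + 3*c + 18*y) + 3*(c^2 + 3*c*y + 7*c + 21*y)*(c^2 + 4*c*y + 2*c + 6*y))/(c^2 + 3*c*y + 7*c + 21*y)^2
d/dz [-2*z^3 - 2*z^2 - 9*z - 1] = -6*z^2 - 4*z - 9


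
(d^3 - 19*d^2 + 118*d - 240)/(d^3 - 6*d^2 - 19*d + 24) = (d^2 - 11*d + 30)/(d^2 + 2*d - 3)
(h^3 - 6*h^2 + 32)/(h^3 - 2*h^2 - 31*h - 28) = (-h^3 + 6*h^2 - 32)/(-h^3 + 2*h^2 + 31*h + 28)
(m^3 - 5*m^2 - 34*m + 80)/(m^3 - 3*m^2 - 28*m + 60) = (m - 8)/(m - 6)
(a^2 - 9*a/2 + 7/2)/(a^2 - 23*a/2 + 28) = (a - 1)/(a - 8)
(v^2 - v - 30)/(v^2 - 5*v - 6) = (v + 5)/(v + 1)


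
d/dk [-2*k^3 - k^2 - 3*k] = -6*k^2 - 2*k - 3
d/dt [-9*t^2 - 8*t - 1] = -18*t - 8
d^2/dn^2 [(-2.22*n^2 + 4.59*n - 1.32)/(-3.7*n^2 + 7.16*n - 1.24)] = (2.8421709430404e-14*n^4 - 8.04972000000021*n^3 + 47.3126400000001*n^2 - 83.46312*n + 48.552096)/(50.653*n^6 - 294.0612*n^5 + 619.97496*n^4 - 564.162176*n^3 + 207.775392*n^2 - 33.027648*n + 1.906624)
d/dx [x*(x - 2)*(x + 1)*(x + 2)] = 4*x^3 + 3*x^2 - 8*x - 4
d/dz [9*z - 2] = 9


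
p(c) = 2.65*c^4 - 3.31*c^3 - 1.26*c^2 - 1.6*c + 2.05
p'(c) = 10.6*c^3 - 9.93*c^2 - 2.52*c - 1.6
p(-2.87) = 254.30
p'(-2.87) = -326.74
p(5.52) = 1858.47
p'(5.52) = 1464.80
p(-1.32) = 17.62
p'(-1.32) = -39.96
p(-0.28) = 2.49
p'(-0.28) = -1.91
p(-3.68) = 641.83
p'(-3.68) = -655.06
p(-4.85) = 1824.06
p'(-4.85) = -1432.25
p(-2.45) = 142.56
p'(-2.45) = -210.92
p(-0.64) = 3.87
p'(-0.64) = -6.83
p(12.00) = 49032.13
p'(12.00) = 16855.04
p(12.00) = 49032.13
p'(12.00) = 16855.04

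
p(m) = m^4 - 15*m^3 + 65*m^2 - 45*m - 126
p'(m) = 4*m^3 - 45*m^2 + 130*m - 45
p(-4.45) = 3075.37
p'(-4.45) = -1867.10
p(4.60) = 30.11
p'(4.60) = -9.86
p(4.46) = 31.18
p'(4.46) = -5.46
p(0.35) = -134.42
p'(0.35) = -4.84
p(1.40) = -98.92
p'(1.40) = 59.78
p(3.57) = 21.71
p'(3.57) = 27.58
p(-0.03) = -124.59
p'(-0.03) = -48.94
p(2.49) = -28.18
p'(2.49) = 61.45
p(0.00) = -126.00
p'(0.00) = -45.00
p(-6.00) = 7020.00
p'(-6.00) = -3309.00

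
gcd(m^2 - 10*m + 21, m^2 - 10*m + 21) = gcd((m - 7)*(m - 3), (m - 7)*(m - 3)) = m^2 - 10*m + 21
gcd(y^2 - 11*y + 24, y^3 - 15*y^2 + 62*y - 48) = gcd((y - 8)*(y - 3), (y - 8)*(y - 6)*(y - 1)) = y - 8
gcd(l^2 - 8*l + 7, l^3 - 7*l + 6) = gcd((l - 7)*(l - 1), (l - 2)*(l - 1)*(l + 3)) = l - 1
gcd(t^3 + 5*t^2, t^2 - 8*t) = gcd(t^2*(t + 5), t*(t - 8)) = t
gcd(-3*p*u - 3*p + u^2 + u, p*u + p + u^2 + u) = u + 1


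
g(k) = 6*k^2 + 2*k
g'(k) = 12*k + 2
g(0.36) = 1.50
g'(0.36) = 6.32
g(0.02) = 0.04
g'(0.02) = 2.24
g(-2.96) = 46.65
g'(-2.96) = -33.52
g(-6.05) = 207.52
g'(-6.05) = -70.60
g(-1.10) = 5.06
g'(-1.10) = -11.20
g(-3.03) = 49.03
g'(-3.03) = -34.36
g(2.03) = 28.79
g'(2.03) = 26.36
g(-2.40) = 29.76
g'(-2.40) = -26.80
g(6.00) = 228.00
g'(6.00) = 74.00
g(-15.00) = 1320.00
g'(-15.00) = -178.00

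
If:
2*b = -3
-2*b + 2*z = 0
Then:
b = -3/2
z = -3/2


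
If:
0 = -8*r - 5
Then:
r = -5/8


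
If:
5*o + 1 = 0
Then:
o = -1/5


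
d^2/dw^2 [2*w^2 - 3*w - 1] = 4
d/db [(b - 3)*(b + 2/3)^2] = (3*b + 2)*(9*b - 16)/9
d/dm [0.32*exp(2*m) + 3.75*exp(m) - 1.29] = (0.64*exp(m) + 3.75)*exp(m)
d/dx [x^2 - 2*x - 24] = 2*x - 2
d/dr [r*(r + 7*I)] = 2*r + 7*I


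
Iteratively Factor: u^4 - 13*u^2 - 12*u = (u + 1)*(u^3 - u^2 - 12*u) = u*(u + 1)*(u^2 - u - 12) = u*(u + 1)*(u + 3)*(u - 4)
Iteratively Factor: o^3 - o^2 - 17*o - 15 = (o + 1)*(o^2 - 2*o - 15) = (o + 1)*(o + 3)*(o - 5)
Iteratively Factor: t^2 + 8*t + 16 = (t + 4)*(t + 4)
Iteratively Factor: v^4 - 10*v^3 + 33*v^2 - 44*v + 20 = (v - 2)*(v^3 - 8*v^2 + 17*v - 10) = (v - 2)*(v - 1)*(v^2 - 7*v + 10) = (v - 2)^2*(v - 1)*(v - 5)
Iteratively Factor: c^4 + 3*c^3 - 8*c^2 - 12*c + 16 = (c - 2)*(c^3 + 5*c^2 + 2*c - 8) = (c - 2)*(c + 4)*(c^2 + c - 2) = (c - 2)*(c - 1)*(c + 4)*(c + 2)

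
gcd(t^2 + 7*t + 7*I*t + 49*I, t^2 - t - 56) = t + 7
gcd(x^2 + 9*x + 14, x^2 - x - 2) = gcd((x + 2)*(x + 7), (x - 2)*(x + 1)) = 1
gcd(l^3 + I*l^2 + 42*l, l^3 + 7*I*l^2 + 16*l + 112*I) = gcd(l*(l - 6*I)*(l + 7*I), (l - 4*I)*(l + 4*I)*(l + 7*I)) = l + 7*I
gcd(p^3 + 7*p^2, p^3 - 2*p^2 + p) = p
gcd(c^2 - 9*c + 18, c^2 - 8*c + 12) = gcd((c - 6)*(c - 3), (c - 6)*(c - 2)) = c - 6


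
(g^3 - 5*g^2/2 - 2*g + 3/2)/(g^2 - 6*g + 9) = (2*g^2 + g - 1)/(2*(g - 3))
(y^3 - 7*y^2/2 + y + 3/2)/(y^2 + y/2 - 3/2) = (2*y^2 - 5*y - 3)/(2*y + 3)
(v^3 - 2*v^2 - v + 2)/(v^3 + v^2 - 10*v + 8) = (v + 1)/(v + 4)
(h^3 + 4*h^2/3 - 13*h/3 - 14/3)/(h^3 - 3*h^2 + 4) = (h + 7/3)/(h - 2)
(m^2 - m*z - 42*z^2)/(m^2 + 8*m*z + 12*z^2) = (m - 7*z)/(m + 2*z)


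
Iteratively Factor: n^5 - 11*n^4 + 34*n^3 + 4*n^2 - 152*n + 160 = (n - 2)*(n^4 - 9*n^3 + 16*n^2 + 36*n - 80) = (n - 2)^2*(n^3 - 7*n^2 + 2*n + 40) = (n - 4)*(n - 2)^2*(n^2 - 3*n - 10) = (n - 5)*(n - 4)*(n - 2)^2*(n + 2)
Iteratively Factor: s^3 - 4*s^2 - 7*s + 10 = (s - 1)*(s^2 - 3*s - 10) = (s - 1)*(s + 2)*(s - 5)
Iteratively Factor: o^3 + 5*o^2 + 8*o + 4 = (o + 2)*(o^2 + 3*o + 2) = (o + 2)^2*(o + 1)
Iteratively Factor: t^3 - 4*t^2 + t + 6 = (t + 1)*(t^2 - 5*t + 6) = (t - 2)*(t + 1)*(t - 3)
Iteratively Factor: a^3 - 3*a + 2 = (a + 2)*(a^2 - 2*a + 1) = (a - 1)*(a + 2)*(a - 1)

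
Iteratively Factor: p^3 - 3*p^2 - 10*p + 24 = (p - 2)*(p^2 - p - 12) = (p - 2)*(p + 3)*(p - 4)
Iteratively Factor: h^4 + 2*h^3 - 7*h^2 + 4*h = (h + 4)*(h^3 - 2*h^2 + h) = (h - 1)*(h + 4)*(h^2 - h) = h*(h - 1)*(h + 4)*(h - 1)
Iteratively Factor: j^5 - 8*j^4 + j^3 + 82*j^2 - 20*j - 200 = (j - 5)*(j^4 - 3*j^3 - 14*j^2 + 12*j + 40) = (j - 5)*(j + 2)*(j^3 - 5*j^2 - 4*j + 20) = (j - 5)*(j + 2)^2*(j^2 - 7*j + 10) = (j - 5)*(j - 2)*(j + 2)^2*(j - 5)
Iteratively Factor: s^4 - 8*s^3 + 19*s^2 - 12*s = (s - 1)*(s^3 - 7*s^2 + 12*s) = s*(s - 1)*(s^2 - 7*s + 12) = s*(s - 4)*(s - 1)*(s - 3)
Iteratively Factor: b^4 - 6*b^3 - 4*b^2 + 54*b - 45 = (b - 1)*(b^3 - 5*b^2 - 9*b + 45) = (b - 3)*(b - 1)*(b^2 - 2*b - 15) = (b - 3)*(b - 1)*(b + 3)*(b - 5)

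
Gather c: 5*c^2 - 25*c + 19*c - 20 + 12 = 5*c^2 - 6*c - 8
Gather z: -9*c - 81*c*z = -81*c*z - 9*c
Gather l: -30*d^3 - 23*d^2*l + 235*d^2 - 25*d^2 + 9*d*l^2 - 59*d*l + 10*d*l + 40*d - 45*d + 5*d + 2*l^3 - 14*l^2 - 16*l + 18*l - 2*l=-30*d^3 + 210*d^2 + 2*l^3 + l^2*(9*d - 14) + l*(-23*d^2 - 49*d)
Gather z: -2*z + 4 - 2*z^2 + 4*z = -2*z^2 + 2*z + 4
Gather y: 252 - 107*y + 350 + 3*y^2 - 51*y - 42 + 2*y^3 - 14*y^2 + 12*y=2*y^3 - 11*y^2 - 146*y + 560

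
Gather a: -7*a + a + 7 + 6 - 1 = 12 - 6*a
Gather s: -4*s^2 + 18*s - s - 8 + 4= -4*s^2 + 17*s - 4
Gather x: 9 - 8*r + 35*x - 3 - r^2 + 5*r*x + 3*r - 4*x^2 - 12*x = -r^2 - 5*r - 4*x^2 + x*(5*r + 23) + 6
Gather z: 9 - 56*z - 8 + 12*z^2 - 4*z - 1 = 12*z^2 - 60*z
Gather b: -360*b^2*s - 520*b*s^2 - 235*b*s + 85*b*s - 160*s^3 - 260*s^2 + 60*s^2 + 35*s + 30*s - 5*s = -360*b^2*s + b*(-520*s^2 - 150*s) - 160*s^3 - 200*s^2 + 60*s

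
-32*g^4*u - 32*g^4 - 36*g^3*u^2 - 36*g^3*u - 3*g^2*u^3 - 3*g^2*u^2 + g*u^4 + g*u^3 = (-8*g + u)*(g + u)*(4*g + u)*(g*u + g)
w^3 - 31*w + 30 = (w - 5)*(w - 1)*(w + 6)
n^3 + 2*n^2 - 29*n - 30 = (n - 5)*(n + 1)*(n + 6)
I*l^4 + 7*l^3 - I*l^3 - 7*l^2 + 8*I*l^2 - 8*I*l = l*(l - 8*I)*(l + I)*(I*l - I)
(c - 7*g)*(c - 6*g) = c^2 - 13*c*g + 42*g^2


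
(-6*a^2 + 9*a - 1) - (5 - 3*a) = -6*a^2 + 12*a - 6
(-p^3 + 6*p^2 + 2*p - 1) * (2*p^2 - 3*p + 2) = -2*p^5 + 15*p^4 - 16*p^3 + 4*p^2 + 7*p - 2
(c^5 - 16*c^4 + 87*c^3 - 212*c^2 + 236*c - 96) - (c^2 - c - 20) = c^5 - 16*c^4 + 87*c^3 - 213*c^2 + 237*c - 76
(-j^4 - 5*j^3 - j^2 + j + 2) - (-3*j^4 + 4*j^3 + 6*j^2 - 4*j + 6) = 2*j^4 - 9*j^3 - 7*j^2 + 5*j - 4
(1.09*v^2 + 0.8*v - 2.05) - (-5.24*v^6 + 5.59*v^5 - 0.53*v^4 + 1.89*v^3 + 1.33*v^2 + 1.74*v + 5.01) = 5.24*v^6 - 5.59*v^5 + 0.53*v^4 - 1.89*v^3 - 0.24*v^2 - 0.94*v - 7.06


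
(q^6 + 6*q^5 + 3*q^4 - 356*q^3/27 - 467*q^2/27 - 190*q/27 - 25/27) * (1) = q^6 + 6*q^5 + 3*q^4 - 356*q^3/27 - 467*q^2/27 - 190*q/27 - 25/27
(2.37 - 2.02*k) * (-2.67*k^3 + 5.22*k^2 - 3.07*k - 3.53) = 5.3934*k^4 - 16.8723*k^3 + 18.5728*k^2 - 0.145300000000001*k - 8.3661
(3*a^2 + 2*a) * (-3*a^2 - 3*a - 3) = -9*a^4 - 15*a^3 - 15*a^2 - 6*a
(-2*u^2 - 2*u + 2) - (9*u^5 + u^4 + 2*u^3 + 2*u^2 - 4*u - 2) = -9*u^5 - u^4 - 2*u^3 - 4*u^2 + 2*u + 4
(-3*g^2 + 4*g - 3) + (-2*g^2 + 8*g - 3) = -5*g^2 + 12*g - 6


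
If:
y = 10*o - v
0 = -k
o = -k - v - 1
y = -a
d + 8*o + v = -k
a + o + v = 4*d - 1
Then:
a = -72/17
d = -18/17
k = 0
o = 5/17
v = -22/17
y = 72/17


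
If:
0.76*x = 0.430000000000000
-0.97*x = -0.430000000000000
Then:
No Solution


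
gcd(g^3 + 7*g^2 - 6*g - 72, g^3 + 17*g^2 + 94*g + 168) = g^2 + 10*g + 24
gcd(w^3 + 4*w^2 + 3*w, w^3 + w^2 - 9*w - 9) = w^2 + 4*w + 3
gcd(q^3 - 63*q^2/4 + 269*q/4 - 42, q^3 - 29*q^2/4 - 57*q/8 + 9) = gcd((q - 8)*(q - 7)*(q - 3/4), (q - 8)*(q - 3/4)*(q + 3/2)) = q^2 - 35*q/4 + 6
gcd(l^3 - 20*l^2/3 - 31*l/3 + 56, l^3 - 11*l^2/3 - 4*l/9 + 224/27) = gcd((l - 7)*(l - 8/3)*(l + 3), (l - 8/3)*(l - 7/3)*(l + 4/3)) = l - 8/3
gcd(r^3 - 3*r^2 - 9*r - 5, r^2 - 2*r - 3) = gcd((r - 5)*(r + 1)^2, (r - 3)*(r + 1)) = r + 1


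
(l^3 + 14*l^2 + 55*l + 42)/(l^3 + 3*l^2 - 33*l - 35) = (l + 6)/(l - 5)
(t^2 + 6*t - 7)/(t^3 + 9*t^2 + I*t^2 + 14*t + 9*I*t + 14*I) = (t - 1)/(t^2 + t*(2 + I) + 2*I)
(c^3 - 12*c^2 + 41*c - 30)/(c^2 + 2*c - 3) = (c^2 - 11*c + 30)/(c + 3)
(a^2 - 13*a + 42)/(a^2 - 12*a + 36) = (a - 7)/(a - 6)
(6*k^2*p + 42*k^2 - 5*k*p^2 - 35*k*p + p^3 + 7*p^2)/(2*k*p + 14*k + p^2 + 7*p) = (6*k^2 - 5*k*p + p^2)/(2*k + p)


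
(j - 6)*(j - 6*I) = j^2 - 6*j - 6*I*j + 36*I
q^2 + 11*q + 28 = (q + 4)*(q + 7)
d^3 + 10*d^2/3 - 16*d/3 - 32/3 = (d - 2)*(d + 4/3)*(d + 4)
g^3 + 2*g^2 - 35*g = g*(g - 5)*(g + 7)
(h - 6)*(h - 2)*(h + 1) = h^3 - 7*h^2 + 4*h + 12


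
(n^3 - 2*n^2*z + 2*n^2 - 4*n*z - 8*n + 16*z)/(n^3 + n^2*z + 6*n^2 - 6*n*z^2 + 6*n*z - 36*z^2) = (n^2 + 2*n - 8)/(n^2 + 3*n*z + 6*n + 18*z)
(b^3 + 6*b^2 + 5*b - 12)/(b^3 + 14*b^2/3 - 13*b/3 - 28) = 3*(b - 1)/(3*b - 7)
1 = 1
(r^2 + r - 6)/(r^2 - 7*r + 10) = (r + 3)/(r - 5)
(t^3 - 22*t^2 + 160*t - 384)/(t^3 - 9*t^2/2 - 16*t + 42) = 2*(t^2 - 16*t + 64)/(2*t^2 + 3*t - 14)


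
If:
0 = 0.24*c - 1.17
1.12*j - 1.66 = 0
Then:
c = 4.88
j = 1.48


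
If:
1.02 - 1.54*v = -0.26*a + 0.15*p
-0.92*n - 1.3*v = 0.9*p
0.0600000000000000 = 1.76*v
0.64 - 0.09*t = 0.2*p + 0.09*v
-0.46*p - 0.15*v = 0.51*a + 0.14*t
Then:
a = -2.55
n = -2.04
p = 2.04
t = 2.55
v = 0.03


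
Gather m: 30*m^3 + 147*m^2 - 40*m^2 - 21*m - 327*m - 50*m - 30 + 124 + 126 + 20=30*m^3 + 107*m^2 - 398*m + 240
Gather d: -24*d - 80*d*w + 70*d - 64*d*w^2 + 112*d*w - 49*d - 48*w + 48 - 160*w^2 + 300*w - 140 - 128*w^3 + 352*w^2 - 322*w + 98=d*(-64*w^2 + 32*w - 3) - 128*w^3 + 192*w^2 - 70*w + 6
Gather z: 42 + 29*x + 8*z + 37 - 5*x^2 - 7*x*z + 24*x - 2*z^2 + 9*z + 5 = -5*x^2 + 53*x - 2*z^2 + z*(17 - 7*x) + 84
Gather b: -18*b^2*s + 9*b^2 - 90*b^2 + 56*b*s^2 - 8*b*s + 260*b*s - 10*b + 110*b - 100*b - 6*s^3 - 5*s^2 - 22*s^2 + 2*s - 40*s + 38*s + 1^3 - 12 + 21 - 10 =b^2*(-18*s - 81) + b*(56*s^2 + 252*s) - 6*s^3 - 27*s^2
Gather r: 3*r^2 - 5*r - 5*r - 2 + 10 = 3*r^2 - 10*r + 8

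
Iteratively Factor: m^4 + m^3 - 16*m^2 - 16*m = (m - 4)*(m^3 + 5*m^2 + 4*m) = (m - 4)*(m + 4)*(m^2 + m) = m*(m - 4)*(m + 4)*(m + 1)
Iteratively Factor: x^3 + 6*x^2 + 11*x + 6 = (x + 2)*(x^2 + 4*x + 3) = (x + 2)*(x + 3)*(x + 1)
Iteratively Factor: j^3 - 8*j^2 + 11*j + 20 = (j - 5)*(j^2 - 3*j - 4) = (j - 5)*(j - 4)*(j + 1)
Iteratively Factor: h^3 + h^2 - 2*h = (h)*(h^2 + h - 2) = h*(h - 1)*(h + 2)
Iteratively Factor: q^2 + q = (q + 1)*(q)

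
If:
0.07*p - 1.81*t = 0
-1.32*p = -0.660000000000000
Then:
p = 0.50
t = 0.02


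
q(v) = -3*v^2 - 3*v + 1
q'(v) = -6*v - 3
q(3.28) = -41.12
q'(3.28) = -22.68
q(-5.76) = -81.25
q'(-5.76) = 31.56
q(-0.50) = 1.75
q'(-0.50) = 0.00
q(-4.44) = -44.82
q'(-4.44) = 23.64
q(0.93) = -4.38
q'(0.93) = -8.58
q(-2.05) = -5.46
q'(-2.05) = 9.30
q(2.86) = -32.12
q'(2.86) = -20.16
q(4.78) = -81.89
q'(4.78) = -31.68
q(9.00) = -269.00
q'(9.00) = -57.00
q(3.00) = -35.00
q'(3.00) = -21.00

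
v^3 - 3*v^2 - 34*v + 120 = (v - 5)*(v - 4)*(v + 6)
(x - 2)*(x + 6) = x^2 + 4*x - 12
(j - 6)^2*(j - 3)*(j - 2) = j^4 - 17*j^3 + 102*j^2 - 252*j + 216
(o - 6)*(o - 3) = o^2 - 9*o + 18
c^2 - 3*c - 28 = (c - 7)*(c + 4)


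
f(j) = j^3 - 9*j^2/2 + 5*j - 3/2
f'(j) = 3*j^2 - 9*j + 5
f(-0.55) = -5.78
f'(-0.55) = 10.86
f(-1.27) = -17.16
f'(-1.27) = 21.27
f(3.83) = 7.82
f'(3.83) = 14.54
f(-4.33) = -188.70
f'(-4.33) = 100.22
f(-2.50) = -57.75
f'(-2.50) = 46.25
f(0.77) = 0.14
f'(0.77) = -0.15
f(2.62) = -1.31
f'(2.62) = 2.01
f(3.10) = 0.55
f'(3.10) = 5.93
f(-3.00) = -84.00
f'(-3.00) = 59.00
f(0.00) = -1.50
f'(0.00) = 5.00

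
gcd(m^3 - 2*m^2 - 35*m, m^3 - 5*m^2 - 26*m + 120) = m + 5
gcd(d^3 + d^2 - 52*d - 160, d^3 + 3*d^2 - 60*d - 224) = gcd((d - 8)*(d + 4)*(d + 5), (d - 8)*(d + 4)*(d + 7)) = d^2 - 4*d - 32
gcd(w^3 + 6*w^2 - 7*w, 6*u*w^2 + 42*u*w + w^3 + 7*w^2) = w^2 + 7*w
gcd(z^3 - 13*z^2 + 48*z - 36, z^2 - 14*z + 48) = z - 6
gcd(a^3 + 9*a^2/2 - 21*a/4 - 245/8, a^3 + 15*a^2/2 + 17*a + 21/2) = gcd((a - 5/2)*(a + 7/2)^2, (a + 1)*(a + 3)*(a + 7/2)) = a + 7/2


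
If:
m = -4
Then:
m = -4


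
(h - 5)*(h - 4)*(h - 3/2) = h^3 - 21*h^2/2 + 67*h/2 - 30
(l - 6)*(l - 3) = l^2 - 9*l + 18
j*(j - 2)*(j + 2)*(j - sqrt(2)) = j^4 - sqrt(2)*j^3 - 4*j^2 + 4*sqrt(2)*j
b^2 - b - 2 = (b - 2)*(b + 1)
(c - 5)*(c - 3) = c^2 - 8*c + 15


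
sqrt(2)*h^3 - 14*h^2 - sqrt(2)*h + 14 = (h - 1)*(h - 7*sqrt(2))*(sqrt(2)*h + sqrt(2))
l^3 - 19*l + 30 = (l - 3)*(l - 2)*(l + 5)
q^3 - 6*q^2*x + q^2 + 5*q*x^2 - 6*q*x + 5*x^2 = (q + 1)*(q - 5*x)*(q - x)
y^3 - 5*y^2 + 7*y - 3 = (y - 3)*(y - 1)^2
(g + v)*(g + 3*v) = g^2 + 4*g*v + 3*v^2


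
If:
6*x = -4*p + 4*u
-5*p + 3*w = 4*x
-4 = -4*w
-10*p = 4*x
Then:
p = -3/5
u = 33/20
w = 1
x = 3/2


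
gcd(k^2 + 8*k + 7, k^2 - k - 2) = k + 1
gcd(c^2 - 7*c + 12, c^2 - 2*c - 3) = c - 3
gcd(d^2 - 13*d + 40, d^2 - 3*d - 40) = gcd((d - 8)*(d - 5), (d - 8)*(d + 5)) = d - 8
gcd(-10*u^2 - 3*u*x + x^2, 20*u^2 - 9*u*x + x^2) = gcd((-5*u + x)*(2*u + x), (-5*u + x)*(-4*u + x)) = -5*u + x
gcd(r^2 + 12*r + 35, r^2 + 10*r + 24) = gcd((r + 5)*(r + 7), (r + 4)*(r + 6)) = 1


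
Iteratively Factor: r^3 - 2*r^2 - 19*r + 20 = (r + 4)*(r^2 - 6*r + 5) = (r - 5)*(r + 4)*(r - 1)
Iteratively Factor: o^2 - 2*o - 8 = (o - 4)*(o + 2)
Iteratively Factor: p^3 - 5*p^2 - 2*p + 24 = (p + 2)*(p^2 - 7*p + 12) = (p - 3)*(p + 2)*(p - 4)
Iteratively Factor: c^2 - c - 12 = (c + 3)*(c - 4)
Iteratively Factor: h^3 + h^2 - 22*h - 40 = (h - 5)*(h^2 + 6*h + 8) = (h - 5)*(h + 2)*(h + 4)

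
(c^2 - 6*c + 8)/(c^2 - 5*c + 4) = (c - 2)/(c - 1)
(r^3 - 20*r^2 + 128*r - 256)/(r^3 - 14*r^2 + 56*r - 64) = (r - 8)/(r - 2)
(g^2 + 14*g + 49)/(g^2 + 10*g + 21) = (g + 7)/(g + 3)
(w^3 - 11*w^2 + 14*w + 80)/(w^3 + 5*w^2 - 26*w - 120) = (w^2 - 6*w - 16)/(w^2 + 10*w + 24)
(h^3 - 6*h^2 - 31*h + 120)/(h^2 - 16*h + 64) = (h^2 + 2*h - 15)/(h - 8)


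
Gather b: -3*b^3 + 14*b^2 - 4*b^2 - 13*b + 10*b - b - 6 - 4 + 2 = -3*b^3 + 10*b^2 - 4*b - 8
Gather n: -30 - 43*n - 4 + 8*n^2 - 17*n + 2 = 8*n^2 - 60*n - 32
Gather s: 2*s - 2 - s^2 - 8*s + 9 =-s^2 - 6*s + 7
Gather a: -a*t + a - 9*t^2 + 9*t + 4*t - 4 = a*(1 - t) - 9*t^2 + 13*t - 4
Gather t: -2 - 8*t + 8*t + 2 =0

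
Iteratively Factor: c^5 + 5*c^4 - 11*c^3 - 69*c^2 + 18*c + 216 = (c - 3)*(c^4 + 8*c^3 + 13*c^2 - 30*c - 72) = (c - 3)*(c + 4)*(c^3 + 4*c^2 - 3*c - 18) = (c - 3)*(c - 2)*(c + 4)*(c^2 + 6*c + 9) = (c - 3)*(c - 2)*(c + 3)*(c + 4)*(c + 3)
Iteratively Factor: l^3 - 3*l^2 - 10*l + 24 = (l - 2)*(l^2 - l - 12) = (l - 4)*(l - 2)*(l + 3)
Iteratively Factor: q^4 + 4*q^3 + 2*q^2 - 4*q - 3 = (q + 3)*(q^3 + q^2 - q - 1) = (q - 1)*(q + 3)*(q^2 + 2*q + 1) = (q - 1)*(q + 1)*(q + 3)*(q + 1)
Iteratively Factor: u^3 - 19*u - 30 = (u - 5)*(u^2 + 5*u + 6) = (u - 5)*(u + 2)*(u + 3)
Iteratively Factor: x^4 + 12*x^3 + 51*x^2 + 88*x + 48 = (x + 4)*(x^3 + 8*x^2 + 19*x + 12) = (x + 1)*(x + 4)*(x^2 + 7*x + 12) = (x + 1)*(x + 4)^2*(x + 3)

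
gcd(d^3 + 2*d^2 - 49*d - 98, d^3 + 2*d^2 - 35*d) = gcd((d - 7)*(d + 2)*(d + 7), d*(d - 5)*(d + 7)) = d + 7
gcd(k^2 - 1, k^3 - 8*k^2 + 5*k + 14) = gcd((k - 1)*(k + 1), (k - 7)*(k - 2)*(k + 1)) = k + 1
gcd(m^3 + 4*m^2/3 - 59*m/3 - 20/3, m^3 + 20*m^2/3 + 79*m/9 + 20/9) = m^2 + 16*m/3 + 5/3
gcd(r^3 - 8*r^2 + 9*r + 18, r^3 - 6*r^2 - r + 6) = r^2 - 5*r - 6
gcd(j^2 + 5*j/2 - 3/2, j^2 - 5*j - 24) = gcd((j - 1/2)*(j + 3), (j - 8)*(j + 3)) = j + 3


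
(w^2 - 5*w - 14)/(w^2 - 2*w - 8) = (w - 7)/(w - 4)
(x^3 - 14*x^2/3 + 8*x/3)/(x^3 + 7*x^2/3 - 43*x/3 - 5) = x*(3*x^2 - 14*x + 8)/(3*x^3 + 7*x^2 - 43*x - 15)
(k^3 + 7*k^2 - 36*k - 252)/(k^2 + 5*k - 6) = (k^2 + k - 42)/(k - 1)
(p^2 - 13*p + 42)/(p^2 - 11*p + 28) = (p - 6)/(p - 4)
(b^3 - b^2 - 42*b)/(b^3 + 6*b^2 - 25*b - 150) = b*(b - 7)/(b^2 - 25)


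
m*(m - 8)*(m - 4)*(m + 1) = m^4 - 11*m^3 + 20*m^2 + 32*m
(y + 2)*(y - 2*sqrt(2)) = y^2 - 2*sqrt(2)*y + 2*y - 4*sqrt(2)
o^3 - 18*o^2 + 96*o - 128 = (o - 8)^2*(o - 2)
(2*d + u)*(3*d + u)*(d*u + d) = 6*d^3*u + 6*d^3 + 5*d^2*u^2 + 5*d^2*u + d*u^3 + d*u^2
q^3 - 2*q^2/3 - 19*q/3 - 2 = (q - 3)*(q + 1/3)*(q + 2)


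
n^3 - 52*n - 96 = (n - 8)*(n + 2)*(n + 6)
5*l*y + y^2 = y*(5*l + y)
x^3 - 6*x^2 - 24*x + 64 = (x - 8)*(x - 2)*(x + 4)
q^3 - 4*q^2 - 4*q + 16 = (q - 4)*(q - 2)*(q + 2)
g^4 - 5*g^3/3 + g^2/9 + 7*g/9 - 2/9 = (g - 1)^2*(g - 1/3)*(g + 2/3)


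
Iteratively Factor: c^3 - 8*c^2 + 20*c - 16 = (c - 2)*(c^2 - 6*c + 8) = (c - 4)*(c - 2)*(c - 2)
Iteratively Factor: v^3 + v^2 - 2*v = (v - 1)*(v^2 + 2*v) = v*(v - 1)*(v + 2)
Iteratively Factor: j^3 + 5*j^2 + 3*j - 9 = (j + 3)*(j^2 + 2*j - 3) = (j - 1)*(j + 3)*(j + 3)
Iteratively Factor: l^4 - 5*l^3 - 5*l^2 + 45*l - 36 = (l - 4)*(l^3 - l^2 - 9*l + 9) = (l - 4)*(l - 3)*(l^2 + 2*l - 3) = (l - 4)*(l - 3)*(l + 3)*(l - 1)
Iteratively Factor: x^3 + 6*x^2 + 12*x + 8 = (x + 2)*(x^2 + 4*x + 4) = (x + 2)^2*(x + 2)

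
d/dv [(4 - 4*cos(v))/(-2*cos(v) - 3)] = -20*sin(v)/(2*cos(v) + 3)^2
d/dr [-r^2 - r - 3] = -2*r - 1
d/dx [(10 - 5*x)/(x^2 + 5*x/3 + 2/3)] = 45*(x^2 - 4*x - 4)/(9*x^4 + 30*x^3 + 37*x^2 + 20*x + 4)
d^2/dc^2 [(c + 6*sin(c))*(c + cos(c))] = -6*c*sin(c) - c*cos(c) - 2*sin(c) - 12*sin(2*c) + 12*cos(c) + 2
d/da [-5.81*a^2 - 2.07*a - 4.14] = -11.62*a - 2.07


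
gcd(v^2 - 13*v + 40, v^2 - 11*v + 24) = v - 8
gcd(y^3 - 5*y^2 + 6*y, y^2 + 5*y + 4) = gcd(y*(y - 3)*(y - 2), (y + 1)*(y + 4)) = 1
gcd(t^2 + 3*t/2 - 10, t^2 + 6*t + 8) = t + 4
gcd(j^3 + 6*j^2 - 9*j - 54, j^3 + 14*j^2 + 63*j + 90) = j^2 + 9*j + 18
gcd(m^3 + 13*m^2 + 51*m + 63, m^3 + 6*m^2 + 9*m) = m^2 + 6*m + 9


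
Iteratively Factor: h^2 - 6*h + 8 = (h - 4)*(h - 2)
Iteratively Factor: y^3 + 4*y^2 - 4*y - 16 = (y + 4)*(y^2 - 4) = (y + 2)*(y + 4)*(y - 2)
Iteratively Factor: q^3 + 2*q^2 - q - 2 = (q - 1)*(q^2 + 3*q + 2) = (q - 1)*(q + 2)*(q + 1)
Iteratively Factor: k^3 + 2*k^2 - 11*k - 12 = (k - 3)*(k^2 + 5*k + 4) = (k - 3)*(k + 1)*(k + 4)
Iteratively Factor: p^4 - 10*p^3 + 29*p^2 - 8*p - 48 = (p - 4)*(p^3 - 6*p^2 + 5*p + 12) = (p - 4)*(p - 3)*(p^2 - 3*p - 4) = (p - 4)*(p - 3)*(p + 1)*(p - 4)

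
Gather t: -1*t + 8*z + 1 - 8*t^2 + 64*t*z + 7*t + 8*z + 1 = -8*t^2 + t*(64*z + 6) + 16*z + 2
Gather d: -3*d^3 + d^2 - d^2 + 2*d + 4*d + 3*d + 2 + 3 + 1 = -3*d^3 + 9*d + 6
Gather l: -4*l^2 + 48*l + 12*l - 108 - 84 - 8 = -4*l^2 + 60*l - 200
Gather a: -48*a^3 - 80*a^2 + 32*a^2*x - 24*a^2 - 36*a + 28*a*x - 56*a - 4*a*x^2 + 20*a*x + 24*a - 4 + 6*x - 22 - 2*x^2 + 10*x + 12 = -48*a^3 + a^2*(32*x - 104) + a*(-4*x^2 + 48*x - 68) - 2*x^2 + 16*x - 14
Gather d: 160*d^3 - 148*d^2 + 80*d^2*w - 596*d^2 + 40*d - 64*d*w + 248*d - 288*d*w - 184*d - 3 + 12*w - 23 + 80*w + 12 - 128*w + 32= 160*d^3 + d^2*(80*w - 744) + d*(104 - 352*w) - 36*w + 18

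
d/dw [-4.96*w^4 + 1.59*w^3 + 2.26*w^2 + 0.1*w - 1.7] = -19.84*w^3 + 4.77*w^2 + 4.52*w + 0.1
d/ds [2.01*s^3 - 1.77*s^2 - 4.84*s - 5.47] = 6.03*s^2 - 3.54*s - 4.84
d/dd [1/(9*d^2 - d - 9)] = (1 - 18*d)/(-9*d^2 + d + 9)^2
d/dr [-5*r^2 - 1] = -10*r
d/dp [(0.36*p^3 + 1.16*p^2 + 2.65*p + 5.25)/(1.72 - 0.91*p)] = (-0.6552*p^3 + 0.802*p^2 + 3.9904*p + 9.3355)/(0.8281*p^2 - 3.1304*p + 2.9584)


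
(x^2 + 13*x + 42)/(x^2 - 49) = (x + 6)/(x - 7)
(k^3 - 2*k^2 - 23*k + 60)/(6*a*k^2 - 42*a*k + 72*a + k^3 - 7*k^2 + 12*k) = (k + 5)/(6*a + k)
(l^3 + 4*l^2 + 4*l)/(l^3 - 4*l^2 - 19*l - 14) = l*(l + 2)/(l^2 - 6*l - 7)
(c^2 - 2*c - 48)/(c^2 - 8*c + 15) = (c^2 - 2*c - 48)/(c^2 - 8*c + 15)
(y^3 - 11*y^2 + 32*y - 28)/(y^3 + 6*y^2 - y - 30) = (y^2 - 9*y + 14)/(y^2 + 8*y + 15)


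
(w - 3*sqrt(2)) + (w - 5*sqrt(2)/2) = 2*w - 11*sqrt(2)/2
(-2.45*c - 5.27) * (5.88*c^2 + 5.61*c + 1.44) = -14.406*c^3 - 44.7321*c^2 - 33.0927*c - 7.5888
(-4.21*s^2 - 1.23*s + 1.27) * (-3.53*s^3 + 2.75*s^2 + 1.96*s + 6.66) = 14.8613*s^5 - 7.2356*s^4 - 16.1172*s^3 - 26.9569*s^2 - 5.7026*s + 8.4582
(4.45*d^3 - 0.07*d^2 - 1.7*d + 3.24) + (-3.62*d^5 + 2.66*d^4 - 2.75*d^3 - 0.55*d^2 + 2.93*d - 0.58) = -3.62*d^5 + 2.66*d^4 + 1.7*d^3 - 0.62*d^2 + 1.23*d + 2.66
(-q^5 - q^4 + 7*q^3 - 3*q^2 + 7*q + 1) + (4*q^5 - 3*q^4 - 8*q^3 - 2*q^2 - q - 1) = 3*q^5 - 4*q^4 - q^3 - 5*q^2 + 6*q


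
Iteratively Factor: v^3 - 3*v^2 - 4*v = (v - 4)*(v^2 + v) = v*(v - 4)*(v + 1)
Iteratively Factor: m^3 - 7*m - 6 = (m + 2)*(m^2 - 2*m - 3) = (m + 1)*(m + 2)*(m - 3)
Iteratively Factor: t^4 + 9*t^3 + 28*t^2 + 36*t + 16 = (t + 2)*(t^3 + 7*t^2 + 14*t + 8) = (t + 2)^2*(t^2 + 5*t + 4) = (t + 1)*(t + 2)^2*(t + 4)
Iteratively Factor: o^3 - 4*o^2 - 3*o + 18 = (o - 3)*(o^2 - o - 6) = (o - 3)*(o + 2)*(o - 3)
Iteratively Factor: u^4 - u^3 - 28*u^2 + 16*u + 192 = (u - 4)*(u^3 + 3*u^2 - 16*u - 48) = (u - 4)*(u + 3)*(u^2 - 16) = (u - 4)^2*(u + 3)*(u + 4)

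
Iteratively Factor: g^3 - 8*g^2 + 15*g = (g - 3)*(g^2 - 5*g) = (g - 5)*(g - 3)*(g)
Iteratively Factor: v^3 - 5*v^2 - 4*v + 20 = (v - 5)*(v^2 - 4) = (v - 5)*(v + 2)*(v - 2)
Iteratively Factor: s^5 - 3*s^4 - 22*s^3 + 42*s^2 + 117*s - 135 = (s + 3)*(s^4 - 6*s^3 - 4*s^2 + 54*s - 45) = (s - 3)*(s + 3)*(s^3 - 3*s^2 - 13*s + 15) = (s - 5)*(s - 3)*(s + 3)*(s^2 + 2*s - 3) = (s - 5)*(s - 3)*(s + 3)^2*(s - 1)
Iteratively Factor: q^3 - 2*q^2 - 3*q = (q + 1)*(q^2 - 3*q) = q*(q + 1)*(q - 3)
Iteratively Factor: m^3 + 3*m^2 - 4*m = (m)*(m^2 + 3*m - 4) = m*(m - 1)*(m + 4)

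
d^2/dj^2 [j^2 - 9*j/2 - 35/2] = 2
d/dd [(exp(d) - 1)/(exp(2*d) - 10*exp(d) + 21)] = (2*(1 - exp(d))*(exp(d) - 5) + exp(2*d) - 10*exp(d) + 21)*exp(d)/(exp(2*d) - 10*exp(d) + 21)^2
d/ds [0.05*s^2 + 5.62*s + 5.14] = 0.1*s + 5.62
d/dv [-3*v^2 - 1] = -6*v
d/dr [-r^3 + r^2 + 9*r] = -3*r^2 + 2*r + 9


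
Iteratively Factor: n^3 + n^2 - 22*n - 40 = (n + 4)*(n^2 - 3*n - 10) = (n + 2)*(n + 4)*(n - 5)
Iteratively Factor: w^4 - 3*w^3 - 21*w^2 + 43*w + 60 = (w - 3)*(w^3 - 21*w - 20) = (w - 3)*(w + 4)*(w^2 - 4*w - 5) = (w - 3)*(w + 1)*(w + 4)*(w - 5)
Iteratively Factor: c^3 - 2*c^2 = (c)*(c^2 - 2*c) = c*(c - 2)*(c)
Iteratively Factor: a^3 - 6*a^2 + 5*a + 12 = (a - 4)*(a^2 - 2*a - 3) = (a - 4)*(a + 1)*(a - 3)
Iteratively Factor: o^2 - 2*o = (o)*(o - 2)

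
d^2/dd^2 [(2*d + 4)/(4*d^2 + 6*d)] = 4*(2*d^3 + 12*d^2 + 18*d + 9)/(d^3*(8*d^3 + 36*d^2 + 54*d + 27))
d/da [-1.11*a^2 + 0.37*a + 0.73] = 0.37 - 2.22*a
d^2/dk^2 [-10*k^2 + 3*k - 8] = -20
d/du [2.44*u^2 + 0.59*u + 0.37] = 4.88*u + 0.59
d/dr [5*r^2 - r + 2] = 10*r - 1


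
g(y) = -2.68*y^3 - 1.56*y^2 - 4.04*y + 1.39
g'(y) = -8.04*y^2 - 3.12*y - 4.04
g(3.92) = -199.85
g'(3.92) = -139.82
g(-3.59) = 119.79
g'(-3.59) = -96.46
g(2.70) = -73.64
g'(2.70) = -71.08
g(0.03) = 1.27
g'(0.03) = -4.14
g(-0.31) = 2.57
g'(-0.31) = -3.85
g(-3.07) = 76.63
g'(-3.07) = -70.24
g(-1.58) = 14.45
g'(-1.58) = -19.18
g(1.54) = -18.32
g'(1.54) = -27.91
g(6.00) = -657.89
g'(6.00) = -312.20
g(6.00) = -657.89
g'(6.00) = -312.20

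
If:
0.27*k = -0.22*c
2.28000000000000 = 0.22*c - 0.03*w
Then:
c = 0.136363636363636*w + 10.3636363636364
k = -0.111111111111111*w - 8.44444444444444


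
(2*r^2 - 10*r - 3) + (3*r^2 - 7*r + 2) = 5*r^2 - 17*r - 1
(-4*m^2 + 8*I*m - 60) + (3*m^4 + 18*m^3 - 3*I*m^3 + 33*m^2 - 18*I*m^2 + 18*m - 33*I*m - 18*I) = 3*m^4 + 18*m^3 - 3*I*m^3 + 29*m^2 - 18*I*m^2 + 18*m - 25*I*m - 60 - 18*I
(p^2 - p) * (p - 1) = p^3 - 2*p^2 + p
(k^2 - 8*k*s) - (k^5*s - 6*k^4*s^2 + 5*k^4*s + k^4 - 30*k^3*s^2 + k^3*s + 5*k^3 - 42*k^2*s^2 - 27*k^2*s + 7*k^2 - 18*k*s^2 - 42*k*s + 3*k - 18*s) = -k^5*s + 6*k^4*s^2 - 5*k^4*s - k^4 + 30*k^3*s^2 - k^3*s - 5*k^3 + 42*k^2*s^2 + 27*k^2*s - 6*k^2 + 18*k*s^2 + 34*k*s - 3*k + 18*s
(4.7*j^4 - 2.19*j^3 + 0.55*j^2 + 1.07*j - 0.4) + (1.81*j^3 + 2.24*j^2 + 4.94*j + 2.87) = 4.7*j^4 - 0.38*j^3 + 2.79*j^2 + 6.01*j + 2.47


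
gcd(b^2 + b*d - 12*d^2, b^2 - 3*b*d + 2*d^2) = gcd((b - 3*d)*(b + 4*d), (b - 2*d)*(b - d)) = 1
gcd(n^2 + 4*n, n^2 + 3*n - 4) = n + 4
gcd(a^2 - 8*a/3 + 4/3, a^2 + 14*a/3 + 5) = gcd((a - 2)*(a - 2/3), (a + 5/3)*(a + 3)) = 1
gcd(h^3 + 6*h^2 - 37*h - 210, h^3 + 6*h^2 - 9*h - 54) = 1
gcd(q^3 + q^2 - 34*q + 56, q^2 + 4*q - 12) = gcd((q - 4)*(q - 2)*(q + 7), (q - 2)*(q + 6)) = q - 2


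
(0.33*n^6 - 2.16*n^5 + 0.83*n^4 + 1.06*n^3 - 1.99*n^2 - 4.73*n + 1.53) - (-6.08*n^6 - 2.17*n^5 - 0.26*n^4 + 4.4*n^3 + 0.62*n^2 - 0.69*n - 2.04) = 6.41*n^6 + 0.00999999999999979*n^5 + 1.09*n^4 - 3.34*n^3 - 2.61*n^2 - 4.04*n + 3.57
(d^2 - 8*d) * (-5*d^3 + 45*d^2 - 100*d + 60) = -5*d^5 + 85*d^4 - 460*d^3 + 860*d^2 - 480*d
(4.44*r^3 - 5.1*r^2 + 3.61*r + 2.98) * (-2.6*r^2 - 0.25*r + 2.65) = -11.544*r^5 + 12.15*r^4 + 3.655*r^3 - 22.1655*r^2 + 8.8215*r + 7.897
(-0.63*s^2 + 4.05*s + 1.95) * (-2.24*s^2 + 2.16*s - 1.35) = 1.4112*s^4 - 10.4328*s^3 + 5.2305*s^2 - 1.2555*s - 2.6325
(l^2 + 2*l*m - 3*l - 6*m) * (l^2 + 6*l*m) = l^4 + 8*l^3*m - 3*l^3 + 12*l^2*m^2 - 24*l^2*m - 36*l*m^2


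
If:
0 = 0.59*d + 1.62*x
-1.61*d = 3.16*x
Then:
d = 0.00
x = 0.00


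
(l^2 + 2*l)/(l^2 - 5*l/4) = 4*(l + 2)/(4*l - 5)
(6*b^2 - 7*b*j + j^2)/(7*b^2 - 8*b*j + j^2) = (6*b - j)/(7*b - j)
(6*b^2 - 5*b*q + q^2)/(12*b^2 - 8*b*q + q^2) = (-3*b + q)/(-6*b + q)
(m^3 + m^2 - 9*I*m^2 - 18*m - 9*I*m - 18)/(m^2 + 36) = (m^2 + m*(1 - 3*I) - 3*I)/(m + 6*I)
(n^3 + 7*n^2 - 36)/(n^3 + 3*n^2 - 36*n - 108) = (n - 2)/(n - 6)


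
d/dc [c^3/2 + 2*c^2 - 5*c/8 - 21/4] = 3*c^2/2 + 4*c - 5/8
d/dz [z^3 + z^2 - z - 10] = 3*z^2 + 2*z - 1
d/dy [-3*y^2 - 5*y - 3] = -6*y - 5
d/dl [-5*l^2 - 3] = -10*l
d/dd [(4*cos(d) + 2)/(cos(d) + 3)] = -10*sin(d)/(cos(d) + 3)^2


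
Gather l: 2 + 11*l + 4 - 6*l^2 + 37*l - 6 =-6*l^2 + 48*l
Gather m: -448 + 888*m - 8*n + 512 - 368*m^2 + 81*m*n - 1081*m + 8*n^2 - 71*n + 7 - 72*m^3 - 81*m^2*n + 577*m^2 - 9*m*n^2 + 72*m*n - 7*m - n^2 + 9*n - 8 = -72*m^3 + m^2*(209 - 81*n) + m*(-9*n^2 + 153*n - 200) + 7*n^2 - 70*n + 63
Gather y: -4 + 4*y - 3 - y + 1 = 3*y - 6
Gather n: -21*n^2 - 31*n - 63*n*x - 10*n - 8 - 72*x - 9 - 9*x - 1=-21*n^2 + n*(-63*x - 41) - 81*x - 18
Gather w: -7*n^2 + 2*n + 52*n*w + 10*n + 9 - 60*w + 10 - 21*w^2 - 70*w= -7*n^2 + 12*n - 21*w^2 + w*(52*n - 130) + 19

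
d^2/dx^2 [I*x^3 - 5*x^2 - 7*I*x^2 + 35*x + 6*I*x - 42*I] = 6*I*x - 10 - 14*I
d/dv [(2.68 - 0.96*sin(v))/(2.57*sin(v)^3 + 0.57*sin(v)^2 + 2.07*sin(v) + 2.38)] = (4.9344*sin(v)^3 - 20.1156*sin(v)^2 - 3.0552*sin(v) - 7.8324)*cos(v)/(6.6049*sin(v)^6 + 2.9298*sin(v)^5 + 10.9647*sin(v)^4 + 14.593*sin(v)^3 + 6.9981*sin(v)^2 + 9.8532*sin(v) + 5.6644)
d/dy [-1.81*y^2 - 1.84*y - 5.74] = -3.62*y - 1.84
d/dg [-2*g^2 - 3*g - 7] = -4*g - 3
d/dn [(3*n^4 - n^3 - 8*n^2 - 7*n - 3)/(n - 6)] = (9*n^4 - 74*n^3 + 10*n^2 + 96*n + 45)/(n^2 - 12*n + 36)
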